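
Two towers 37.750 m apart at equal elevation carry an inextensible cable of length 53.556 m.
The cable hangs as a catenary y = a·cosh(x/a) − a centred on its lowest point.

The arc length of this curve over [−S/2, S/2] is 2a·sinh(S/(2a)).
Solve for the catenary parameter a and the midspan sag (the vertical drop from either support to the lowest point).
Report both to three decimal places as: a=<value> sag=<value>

a=12.594 sag=16.998

seed: a₀ = √(S³/(24(L−S))) = √(37.750³/(24·15.806)) = 11.908548
iter 1: u=1.584996  f(a)=+2.108e+00  f'(a)=-3.384e+00  a ← 11.908548 − (+2.108e+00/-3.384e+00) = 12.531570
iter 2: u=1.506196  f(a)=+1.768e-01  f'(a)=-2.838e+00  a ← 12.531570 − (+1.768e-01/-2.838e+00) = 12.593844
iter 3: u=1.498748  f(a)=+1.494e-03  f'(a)=-2.791e+00  a ← 12.593844 − (+1.494e-03/-2.791e+00) = 12.594379
iter 4: u=1.498684  f(a)=+1.086e-07  f'(a)=-2.790e+00  a ← 12.594379 − (+1.086e-07/-2.790e+00) = 12.594379
iter 5: u=1.498684  f(a)=+1.421e-14  f'(a)=-2.790e+00  a ← 12.594379 − (+1.421e-14/-2.790e+00) = 12.594379
converged: |Δa| < 1e-12 after 5 iterations
sag = a·(cosh(S/(2a)) − 1) = 12.594379·(cosh(1.498684) − 1) = 16.997506
T_max/T_min = cosh(S/(2a)) = 2.349611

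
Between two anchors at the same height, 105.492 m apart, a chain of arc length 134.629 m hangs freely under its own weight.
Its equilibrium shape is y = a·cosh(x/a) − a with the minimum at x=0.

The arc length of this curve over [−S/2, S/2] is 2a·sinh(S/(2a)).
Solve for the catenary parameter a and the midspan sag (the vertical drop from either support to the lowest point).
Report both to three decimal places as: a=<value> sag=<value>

seed: a₀ = √(S³/(24(L−S))) = √(105.492³/(24·29.137)) = 40.973329
iter 1: u=1.287325  f(a)=+2.512e+00  f'(a)=-1.672e+00  a ← 40.973329 − (+2.512e+00/-1.672e+00) = 42.475305
iter 2: u=1.241804  f(a)=+1.447e-01  f'(a)=-1.485e+00  a ← 42.475305 − (+1.447e-01/-1.485e+00) = 42.572782
iter 3: u=1.238961  f(a)=+5.454e-04  f'(a)=-1.473e+00  a ← 42.572782 − (+5.454e-04/-1.473e+00) = 42.573152
iter 4: u=1.238950  f(a)=+7.811e-09  f'(a)=-1.473e+00  a ← 42.573152 − (+7.811e-09/-1.473e+00) = 42.573152
iter 5: u=1.238950  f(a)=-2.842e-14  f'(a)=-1.473e+00  a ← 42.573152 − (-2.842e-14/-1.473e+00) = 42.573152
converged: |Δa| < 1e-12 after 5 iterations
sag = a·(cosh(S/(2a)) − 1) = 42.573152·(cosh(1.238950) − 1) = 37.074291
T_max/T_min = cosh(S/(2a)) = 1.870837

a=42.573 sag=37.074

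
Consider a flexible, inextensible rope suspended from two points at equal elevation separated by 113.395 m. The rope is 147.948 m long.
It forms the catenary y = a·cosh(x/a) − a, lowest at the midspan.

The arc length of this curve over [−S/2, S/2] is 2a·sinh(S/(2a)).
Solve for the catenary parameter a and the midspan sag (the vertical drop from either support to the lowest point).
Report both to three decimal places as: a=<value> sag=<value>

a=43.728 sag=42.204

seed: a₀ = √(S³/(24(L−S))) = √(113.395³/(24·34.553)) = 41.931689
iter 1: u=1.352140  f(a)=+3.300e+00  f'(a)=-1.970e+00  a ← 41.931689 − (+3.300e+00/-1.970e+00) = 43.606884
iter 2: u=1.300196  f(a)=+2.080e-01  f'(a)=-1.728e+00  a ← 43.606884 − (+2.080e-01/-1.728e+00) = 43.727244
iter 3: u=1.296617  f(a)=+9.501e-04  f'(a)=-1.713e+00  a ← 43.727244 − (+9.501e-04/-1.713e+00) = 43.727799
iter 4: u=1.296601  f(a)=+2.002e-08  f'(a)=-1.713e+00  a ← 43.727799 − (+2.002e-08/-1.713e+00) = 43.727799
iter 5: u=1.296601  f(a)=+0.000e+00  f'(a)=-1.713e+00  a ← 43.727799 − (+0.000e+00/-1.713e+00) = 43.727799
converged: |Δa| < 1e-12 after 5 iterations
sag = a·(cosh(S/(2a)) − 1) = 43.727799·(cosh(1.296601) − 1) = 42.203994
T_max/T_min = cosh(S/(2a)) = 1.965152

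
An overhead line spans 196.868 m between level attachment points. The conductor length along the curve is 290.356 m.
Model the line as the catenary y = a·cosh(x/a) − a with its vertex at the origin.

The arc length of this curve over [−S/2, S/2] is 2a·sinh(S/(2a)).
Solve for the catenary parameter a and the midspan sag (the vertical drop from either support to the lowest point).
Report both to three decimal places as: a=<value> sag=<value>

seed: a₀ = √(S³/(24(L−S))) = √(196.868³/(24·93.488)) = 58.314847
iter 1: u=1.687975  f(a)=+1.426e+01  f'(a)=-4.218e+00  a ← 58.314847 − (+1.426e+01/-4.218e+00) = 61.695381
iter 2: u=1.595484  f(a)=+1.334e+00  f'(a)=-3.463e+00  a ← 61.695381 − (+1.334e+00/-3.463e+00) = 62.080620
iter 3: u=1.585583  f(a)=+1.433e-02  f'(a)=-3.388e+00  a ← 62.080620 − (+1.433e-02/-3.388e+00) = 62.084850
iter 4: u=1.585475  f(a)=+1.695e-06  f'(a)=-3.388e+00  a ← 62.084850 − (+1.695e-06/-3.388e+00) = 62.084851
iter 5: u=1.585475  f(a)=+0.000e+00  f'(a)=-3.388e+00  a ← 62.084851 − (+0.000e+00/-3.388e+00) = 62.084851
converged: |Δa| < 1e-12 after 5 iterations
sag = a·(cosh(S/(2a)) − 1) = 62.084851·(cosh(1.585475) − 1) = 95.811255
T_max/T_min = cosh(S/(2a)) = 2.543231

a=62.085 sag=95.811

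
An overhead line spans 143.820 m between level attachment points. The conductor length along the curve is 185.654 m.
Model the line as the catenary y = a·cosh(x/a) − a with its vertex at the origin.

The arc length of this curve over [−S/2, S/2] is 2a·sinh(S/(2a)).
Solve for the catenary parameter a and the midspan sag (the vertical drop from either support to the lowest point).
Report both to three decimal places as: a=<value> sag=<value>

a=56.664 sag=52.091

seed: a₀ = √(S³/(24(L−S))) = √(143.820³/(24·41.834)) = 54.432541
iter 1: u=1.321085  f(a)=+3.806e+00  f'(a)=-1.823e+00  a ← 54.432541 − (+3.806e+00/-1.823e+00) = 56.520732
iter 2: u=1.272277  f(a)=+2.300e-01  f'(a)=-1.608e+00  a ← 56.520732 − (+2.300e-01/-1.608e+00) = 56.663715
iter 3: u=1.269066  f(a)=+9.591e-04  f'(a)=-1.595e+00  a ← 56.663715 − (+9.591e-04/-1.595e+00) = 56.664316
iter 4: u=1.269053  f(a)=+1.684e-08  f'(a)=-1.595e+00  a ← 56.664316 − (+1.684e-08/-1.595e+00) = 56.664316
iter 5: u=1.269053  f(a)=+2.842e-14  f'(a)=-1.595e+00  a ← 56.664316 − (+2.842e-14/-1.595e+00) = 56.664316
converged: |Δa| < 1e-12 after 5 iterations
sag = a·(cosh(S/(2a)) − 1) = 56.664316·(cosh(1.269053) − 1) = 52.090898
T_max/T_min = cosh(S/(2a)) = 1.919289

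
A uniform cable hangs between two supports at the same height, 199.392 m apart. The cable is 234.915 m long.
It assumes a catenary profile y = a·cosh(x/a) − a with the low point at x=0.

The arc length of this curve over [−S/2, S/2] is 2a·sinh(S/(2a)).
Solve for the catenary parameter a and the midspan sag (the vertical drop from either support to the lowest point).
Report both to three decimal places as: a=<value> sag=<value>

a=98.905 sag=54.648

seed: a₀ = √(S³/(24(L−S))) = √(199.392³/(24·35.523)) = 96.427555
iter 1: u=1.033895  f(a)=+1.948e+00  f'(a)=-8.186e-01  a ← 96.427555 − (+1.948e+00/-8.186e-01) = 98.806775
iter 2: u=1.009000  f(a)=+7.441e-02  f'(a)=-7.571e-01  a ← 98.806775 − (+7.441e-02/-7.571e-01) = 98.905058
iter 3: u=1.007997  f(a)=+1.182e-04  f'(a)=-7.547e-01  a ← 98.905058 − (+1.182e-04/-7.547e-01) = 98.905215
iter 4: u=1.007995  f(a)=+2.992e-10  f'(a)=-7.547e-01  a ← 98.905215 − (+2.992e-10/-7.547e-01) = 98.905215
iter 5: u=1.007995  f(a)=-2.842e-14  f'(a)=-7.547e-01  a ← 98.905215 − (-2.842e-14/-7.547e-01) = 98.905215
converged: |Δa| < 1e-12 after 5 iterations
sag = a·(cosh(S/(2a)) − 1) = 98.905215·(cosh(1.007995) − 1) = 54.647727
T_max/T_min = cosh(S/(2a)) = 1.552526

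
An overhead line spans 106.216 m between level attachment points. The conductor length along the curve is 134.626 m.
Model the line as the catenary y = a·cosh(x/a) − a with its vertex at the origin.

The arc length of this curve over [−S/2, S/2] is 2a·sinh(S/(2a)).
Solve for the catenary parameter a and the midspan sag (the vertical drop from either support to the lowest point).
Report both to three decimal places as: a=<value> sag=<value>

seed: a₀ = √(S³/(24(L−S))) = √(106.216³/(24·28.410)) = 41.922162
iter 1: u=1.266824  f(a)=+2.369e+00  f'(a)=-1.586e+00  a ← 41.922162 − (+2.369e+00/-1.586e+00) = 43.415960
iter 2: u=1.223237  f(a)=+1.325e-01  f'(a)=-1.413e+00  a ← 43.415960 − (+1.325e-01/-1.413e+00) = 43.509740
iter 3: u=1.220600  f(a)=+4.689e-04  f'(a)=-1.403e+00  a ← 43.509740 − (+4.689e-04/-1.403e+00) = 43.510074
iter 4: u=1.220591  f(a)=+5.918e-09  f'(a)=-1.403e+00  a ← 43.510074 − (+5.918e-09/-1.403e+00) = 43.510074
iter 5: u=1.220591  f(a)=+0.000e+00  f'(a)=-1.403e+00  a ← 43.510074 − (+0.000e+00/-1.403e+00) = 43.510074
converged: |Δa| < 1e-12 after 5 iterations
sag = a·(cosh(S/(2a)) − 1) = 43.510074·(cosh(1.220591) − 1) = 36.640824
T_max/T_min = cosh(S/(2a)) = 1.842123

a=43.510 sag=36.641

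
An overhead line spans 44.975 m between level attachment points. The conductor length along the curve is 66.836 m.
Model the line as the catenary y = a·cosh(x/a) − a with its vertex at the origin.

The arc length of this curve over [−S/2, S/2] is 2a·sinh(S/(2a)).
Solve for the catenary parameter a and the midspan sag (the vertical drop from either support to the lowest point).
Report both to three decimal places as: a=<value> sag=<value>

seed: a₀ = √(S³/(24(L−S))) = √(44.975³/(24·21.861)) = 13.167888
iter 1: u=1.707753  f(a)=+3.418e+00  f'(a)=-4.395e+00  a ← 13.167888 − (+3.418e+00/-4.395e+00) = 13.945636
iter 2: u=1.612512  f(a)=+3.263e-01  f'(a)=-3.593e+00  a ← 13.945636 − (+3.263e-01/-3.593e+00) = 14.036445
iter 3: u=1.602079  f(a)=+3.665e-03  f'(a)=-3.513e+00  a ← 14.036445 − (+3.665e-03/-3.513e+00) = 14.037488
iter 4: u=1.601960  f(a)=+4.738e-07  f'(a)=-3.512e+00  a ← 14.037488 − (+4.738e-07/-3.512e+00) = 14.037488
iter 5: u=1.601960  f(a)=+1.421e-14  f'(a)=-3.512e+00  a ← 14.037488 − (+1.421e-14/-3.512e+00) = 14.037488
converged: |Δa| < 1e-12 after 5 iterations
sag = a·(cosh(S/(2a)) − 1) = 14.037488·(cosh(1.601960) − 1) = 22.209081
T_max/T_min = cosh(S/(2a)) = 2.582126

a=14.037 sag=22.209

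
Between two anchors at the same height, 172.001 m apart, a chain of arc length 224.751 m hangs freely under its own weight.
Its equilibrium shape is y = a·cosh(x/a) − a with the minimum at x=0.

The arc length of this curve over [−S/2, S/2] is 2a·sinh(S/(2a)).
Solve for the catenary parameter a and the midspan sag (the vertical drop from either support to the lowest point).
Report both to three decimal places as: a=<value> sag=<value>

a=66.131 sag=64.259

seed: a₀ = √(S³/(24(L−S))) = √(172.001³/(24·52.750)) = 63.398591
iter 1: u=1.356505  f(a)=+5.071e+00  f'(a)=-1.991e+00  a ← 63.398591 − (+5.071e+00/-1.991e+00) = 65.945636
iter 2: u=1.304112  f(a)=+3.216e-01  f'(a)=-1.746e+00  a ← 65.945636 − (+3.216e-01/-1.746e+00) = 66.129865
iter 3: u=1.300479  f(a)=+1.487e-03  f'(a)=-1.730e+00  a ← 66.129865 − (+1.487e-03/-1.730e+00) = 66.130725
iter 4: u=1.300462  f(a)=+3.214e-08  f'(a)=-1.730e+00  a ← 66.130725 − (+3.214e-08/-1.730e+00) = 66.130725
iter 5: u=1.300462  f(a)=-2.842e-14  f'(a)=-1.730e+00  a ← 66.130725 − (-2.842e-14/-1.730e+00) = 66.130725
converged: |Δa| < 1e-12 after 5 iterations
sag = a·(cosh(S/(2a)) − 1) = 66.130725·(cosh(1.300462) − 1) = 64.259174
T_max/T_min = cosh(S/(2a)) = 1.971699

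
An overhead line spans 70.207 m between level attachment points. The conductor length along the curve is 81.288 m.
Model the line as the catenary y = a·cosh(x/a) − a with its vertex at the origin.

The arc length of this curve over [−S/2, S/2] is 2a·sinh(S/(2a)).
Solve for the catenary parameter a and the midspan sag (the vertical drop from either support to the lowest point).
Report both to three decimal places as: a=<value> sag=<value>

a=36.897 sag=17.997

seed: a₀ = √(S³/(24(L−S))) = √(70.207³/(24·11.081)) = 36.072440
iter 1: u=0.973139  f(a)=+5.367e-01  f'(a)=-6.746e-01  a ← 36.072440 − (+5.367e-01/-6.746e-01) = 36.868031
iter 2: u=0.952139  f(a)=+1.827e-02  f'(a)=-6.293e-01  a ← 36.868031 − (+1.827e-02/-6.293e-01) = 36.897059
iter 3: u=0.951390  f(a)=+2.282e-05  f'(a)=-6.278e-01  a ← 36.897059 − (+2.282e-05/-6.278e-01) = 36.897095
iter 4: u=0.951389  f(a)=+3.570e-11  f'(a)=-6.278e-01  a ← 36.897095 − (+3.570e-11/-6.278e-01) = 36.897095
iter 5: u=0.951389  f(a)=+0.000e+00  f'(a)=-6.278e-01  a ← 36.897095 − (+0.000e+00/-6.278e-01) = 36.897095
converged: |Δa| < 1e-12 after 5 iterations
sag = a·(cosh(S/(2a)) − 1) = 36.897095·(cosh(0.951389) − 1) = 17.996715
T_max/T_min = cosh(S/(2a)) = 1.487754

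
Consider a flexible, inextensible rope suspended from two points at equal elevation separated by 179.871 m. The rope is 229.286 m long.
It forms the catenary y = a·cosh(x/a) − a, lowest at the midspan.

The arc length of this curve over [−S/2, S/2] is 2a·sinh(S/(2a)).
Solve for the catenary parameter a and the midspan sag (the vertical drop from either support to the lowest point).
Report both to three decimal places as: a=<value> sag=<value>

a=72.771 sag=63.018

seed: a₀ = √(S³/(24(L−S))) = √(179.871³/(24·49.415)) = 70.049768
iter 1: u=1.283880  f(a)=+4.236e+00  f'(a)=-1.658e+00  a ← 70.049768 − (+4.236e+00/-1.658e+00) = 72.605506
iter 2: u=1.238687  f(a)=+2.429e-01  f'(a)=-1.472e+00  a ← 72.605506 − (+2.429e-01/-1.472e+00) = 72.770455
iter 3: u=1.235879  f(a)=+9.058e-04  f'(a)=-1.461e+00  a ← 72.770455 − (+9.058e-04/-1.461e+00) = 72.771074
iter 4: u=1.235869  f(a)=+1.270e-08  f'(a)=-1.461e+00  a ← 72.771074 − (+1.270e-08/-1.461e+00) = 72.771074
iter 5: u=1.235869  f(a)=-2.842e-14  f'(a)=-1.461e+00  a ← 72.771074 − (-2.842e-14/-1.461e+00) = 72.771074
converged: |Δa| < 1e-12 after 5 iterations
sag = a·(cosh(S/(2a)) − 1) = 72.771074·(cosh(1.235869) − 1) = 63.017904
T_max/T_min = cosh(S/(2a)) = 1.865975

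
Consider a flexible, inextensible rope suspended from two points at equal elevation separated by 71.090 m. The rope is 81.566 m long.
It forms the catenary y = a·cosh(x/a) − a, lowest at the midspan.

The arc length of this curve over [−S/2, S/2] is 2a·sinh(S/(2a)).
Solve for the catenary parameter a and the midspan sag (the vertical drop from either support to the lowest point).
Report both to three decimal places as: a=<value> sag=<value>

seed: a₀ = √(S³/(24(L−S))) = √(71.090³/(24·10.476)) = 37.801532
iter 1: u=0.940306  f(a)=+4.730e-01  f'(a)=-6.048e-01  a ← 37.801532 − (+4.730e-01/-6.048e-01) = 38.583556
iter 2: u=0.921247  f(a)=+1.508e-02  f'(a)=-5.668e-01  a ← 38.583556 − (+1.508e-02/-5.668e-01) = 38.610153
iter 3: u=0.920613  f(a)=+1.643e-05  f'(a)=-5.656e-01  a ← 38.610153 − (+1.643e-05/-5.656e-01) = 38.610182
iter 4: u=0.920612  f(a)=+1.960e-11  f'(a)=-5.656e-01  a ← 38.610182 − (+1.960e-11/-5.656e-01) = 38.610182
converged: |Δa| < 1e-12 after 4 iterations
sag = a·(cosh(S/(2a)) − 1) = 38.610182·(cosh(0.920612) − 1) = 17.550295
T_max/T_min = cosh(S/(2a)) = 1.454551

a=38.610 sag=17.550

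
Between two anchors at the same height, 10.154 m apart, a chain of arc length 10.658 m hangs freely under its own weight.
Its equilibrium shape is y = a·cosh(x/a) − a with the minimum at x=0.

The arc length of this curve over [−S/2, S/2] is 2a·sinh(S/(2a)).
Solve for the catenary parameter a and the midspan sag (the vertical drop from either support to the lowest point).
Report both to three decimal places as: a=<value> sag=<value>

a=9.372 sag=1.409

seed: a₀ = √(S³/(24(L−S))) = √(10.154³/(24·0.504)) = 9.303253
iter 1: u=0.545723  f(a)=+7.558e-03  f'(a)=-1.116e-01  a ← 9.303253 − (+7.558e-03/-1.116e-01) = 9.370974
iter 2: u=0.541779  f(a)=+8.332e-05  f'(a)=-1.092e-01  a ← 9.370974 − (+8.332e-05/-1.092e-01) = 9.371737
iter 3: u=0.541735  f(a)=+1.038e-08  f'(a)=-1.091e-01  a ← 9.371737 − (+1.038e-08/-1.091e-01) = 9.371737
iter 4: u=0.541735  f(a)=+1.776e-15  f'(a)=-1.091e-01  a ← 9.371737 − (+1.776e-15/-1.091e-01) = 9.371737
converged: |Δa| < 1e-12 after 4 iterations
sag = a·(cosh(S/(2a)) − 1) = 9.371737·(cosh(0.541735) − 1) = 1.409158
T_max/T_min = cosh(S/(2a)) = 1.150362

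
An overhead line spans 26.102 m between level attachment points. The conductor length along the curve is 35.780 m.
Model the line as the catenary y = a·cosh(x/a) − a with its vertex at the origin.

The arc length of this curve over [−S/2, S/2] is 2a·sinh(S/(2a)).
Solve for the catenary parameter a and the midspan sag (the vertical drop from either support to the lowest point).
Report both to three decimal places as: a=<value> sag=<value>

a=9.200 sag=10.917

seed: a₀ = √(S³/(24(L−S))) = √(26.102³/(24·9.678)) = 8.750085
iter 1: u=1.491528  f(a)=+1.135e+00  f'(a)=-2.745e+00  a ← 8.750085 − (+1.135e+00/-2.745e+00) = 9.163690
iter 2: u=1.424208  f(a)=+8.546e-02  f'(a)=-2.346e+00  a ← 9.163690 − (+8.546e-02/-2.346e+00) = 9.200120
iter 3: u=1.418568  f(a)=+5.714e-04  f'(a)=-2.315e+00  a ← 9.200120 − (+5.714e-04/-2.315e+00) = 9.200367
iter 4: u=1.418530  f(a)=+2.592e-08  f'(a)=-2.314e+00  a ← 9.200367 − (+2.592e-08/-2.314e+00) = 9.200367
iter 5: u=1.418530  f(a)=+7.105e-15  f'(a)=-2.314e+00  a ← 9.200367 − (+7.105e-15/-2.314e+00) = 9.200367
converged: |Δa| < 1e-12 after 5 iterations
sag = a·(cosh(S/(2a)) − 1) = 9.200367·(cosh(1.418530) − 1) = 10.916761
T_max/T_min = cosh(S/(2a)) = 2.186557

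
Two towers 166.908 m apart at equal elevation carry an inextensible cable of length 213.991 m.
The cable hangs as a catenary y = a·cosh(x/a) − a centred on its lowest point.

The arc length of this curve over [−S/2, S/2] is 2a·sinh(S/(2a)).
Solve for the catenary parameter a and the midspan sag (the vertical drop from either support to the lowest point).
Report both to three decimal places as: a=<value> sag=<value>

a=66.702 sag=59.382

seed: a₀ = √(S³/(24(L−S))) = √(166.908³/(24·47.083)) = 64.147250
iter 1: u=1.300975  f(a)=+4.149e+00  f'(a)=-1.732e+00  a ← 64.147250 − (+4.149e+00/-1.732e+00) = 66.542788
iter 2: u=1.254140  f(a)=+2.437e-01  f'(a)=-1.534e+00  a ← 66.542788 − (+2.437e-01/-1.534e+00) = 66.701688
iter 3: u=1.251153  f(a)=+9.573e-04  f'(a)=-1.522e+00  a ← 66.701688 − (+9.573e-04/-1.522e+00) = 66.702317
iter 4: u=1.251141  f(a)=+1.490e-08  f'(a)=-1.522e+00  a ← 66.702317 − (+1.490e-08/-1.522e+00) = 66.702317
iter 5: u=1.251141  f(a)=+0.000e+00  f'(a)=-1.522e+00  a ← 66.702317 − (+0.000e+00/-1.522e+00) = 66.702317
converged: |Δa| < 1e-12 after 5 iterations
sag = a·(cosh(S/(2a)) − 1) = 66.702317·(cosh(1.251141) − 1) = 59.381925
T_max/T_min = cosh(S/(2a)) = 1.890253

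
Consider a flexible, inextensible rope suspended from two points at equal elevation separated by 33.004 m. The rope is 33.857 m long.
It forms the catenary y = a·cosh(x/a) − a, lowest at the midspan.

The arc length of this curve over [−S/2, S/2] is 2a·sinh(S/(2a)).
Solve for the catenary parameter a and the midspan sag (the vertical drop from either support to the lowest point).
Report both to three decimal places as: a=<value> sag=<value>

seed: a₀ = √(S³/(24(L−S))) = √(33.004³/(24·0.853)) = 41.905375
iter 1: u=0.393792  f(a)=+6.638e-03  f'(a)=-4.135e-02  a ← 41.905375 − (+6.638e-03/-4.135e-02) = 42.065931
iter 2: u=0.392289  f(a)=+3.835e-05  f'(a)=-4.087e-02  a ← 42.065931 − (+3.835e-05/-4.087e-02) = 42.066870
iter 3: u=0.392280  f(a)=+1.296e-09  f'(a)=-4.087e-02  a ← 42.066870 − (+1.296e-09/-4.087e-02) = 42.066870
iter 4: u=0.392280  f(a)=-7.105e-15  f'(a)=-4.087e-02  a ← 42.066870 − (-7.105e-15/-4.087e-02) = 42.066870
converged: |Δa| < 1e-12 after 4 iterations
sag = a·(cosh(S/(2a)) − 1) = 42.066870·(cosh(0.392280) − 1) = 3.278424
T_max/T_min = cosh(S/(2a)) = 1.077934

a=42.067 sag=3.278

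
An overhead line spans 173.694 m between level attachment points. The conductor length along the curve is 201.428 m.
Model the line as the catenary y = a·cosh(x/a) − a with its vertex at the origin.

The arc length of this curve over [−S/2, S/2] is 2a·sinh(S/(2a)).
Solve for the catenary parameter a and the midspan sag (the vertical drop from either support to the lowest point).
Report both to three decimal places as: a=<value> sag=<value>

seed: a₀ = √(S³/(24(L−S))) = √(173.694³/(24·27.734)) = 88.728951
iter 1: u=0.978790  f(a)=+1.359e+00  f'(a)=-6.871e-01  a ← 88.728951 − (+1.359e+00/-6.871e-01) = 90.707089
iter 2: u=0.957444  f(a)=+4.678e-02  f'(a)=-6.406e-01  a ← 90.707089 − (+4.678e-02/-6.406e-01) = 90.780124
iter 3: u=0.956674  f(a)=+5.980e-05  f'(a)=-6.389e-01  a ← 90.780124 − (+5.980e-05/-6.389e-01) = 90.780218
iter 4: u=0.956673  f(a)=+9.794e-11  f'(a)=-6.389e-01  a ← 90.780218 − (+9.794e-11/-6.389e-01) = 90.780218
iter 5: u=0.956673  f(a)=+0.000e+00  f'(a)=-6.389e-01  a ← 90.780218 − (+0.000e+00/-6.389e-01) = 90.780218
converged: |Δa| < 1e-12 after 5 iterations
sag = a·(cosh(S/(2a)) − 1) = 90.780218·(cosh(0.956673) − 1) = 44.808712
T_max/T_min = cosh(S/(2a)) = 1.493596

a=90.780 sag=44.809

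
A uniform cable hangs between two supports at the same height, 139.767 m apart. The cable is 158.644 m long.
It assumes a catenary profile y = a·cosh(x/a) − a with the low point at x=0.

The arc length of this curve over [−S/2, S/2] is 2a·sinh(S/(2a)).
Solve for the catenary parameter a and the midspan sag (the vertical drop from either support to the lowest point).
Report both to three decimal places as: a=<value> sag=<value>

seed: a₀ = √(S³/(24(L−S))) = √(139.767³/(24·18.877)) = 77.630942
iter 1: u=0.900202  f(a)=+7.798e-01  f'(a)=-5.269e-01  a ← 77.630942 − (+7.798e-01/-5.269e-01) = 79.110907
iter 2: u=0.883361  f(a)=+2.286e-02  f'(a)=-4.964e-01  a ← 79.110907 − (+2.286e-02/-4.964e-01) = 79.156953
iter 3: u=0.882847  f(a)=+2.095e-05  f'(a)=-4.955e-01  a ← 79.156953 − (+2.095e-05/-4.955e-01) = 79.156995
iter 4: u=0.882847  f(a)=+1.765e-11  f'(a)=-4.955e-01  a ← 79.156995 − (+1.765e-11/-4.955e-01) = 79.156995
converged: |Δa| < 1e-12 after 4 iterations
sag = a·(cosh(S/(2a)) − 1) = 79.156995·(cosh(0.882847) − 1) = 32.904638
T_max/T_min = cosh(S/(2a)) = 1.415688

a=79.157 sag=32.905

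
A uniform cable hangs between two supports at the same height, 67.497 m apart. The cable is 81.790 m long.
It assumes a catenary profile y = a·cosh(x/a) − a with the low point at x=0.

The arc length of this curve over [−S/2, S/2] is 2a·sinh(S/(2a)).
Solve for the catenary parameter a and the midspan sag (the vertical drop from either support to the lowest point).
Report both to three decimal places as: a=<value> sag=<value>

seed: a₀ = √(S³/(24(L−S))) = √(67.497³/(24·14.293)) = 29.940523
iter 1: u=1.127185  f(a)=+9.360e-01  f'(a)=-1.082e+00  a ← 29.940523 − (+9.360e-01/-1.082e+00) = 30.805783
iter 2: u=1.095525  f(a)=+4.211e-02  f'(a)=-9.864e-01  a ← 30.805783 − (+4.211e-02/-9.864e-01) = 30.848472
iter 3: u=1.094009  f(a)=+9.411e-05  f'(a)=-9.820e-01  a ← 30.848472 − (+9.411e-05/-9.820e-01) = 30.848568
iter 4: u=1.094005  f(a)=+4.724e-10  f'(a)=-9.819e-01  a ← 30.848568 − (+4.724e-10/-9.819e-01) = 30.848568
iter 5: u=1.094005  f(a)=+1.421e-14  f'(a)=-9.819e-01  a ← 30.848568 − (+1.421e-14/-9.819e-01) = 30.848568
converged: |Δa| < 1e-12 after 5 iterations
sag = a·(cosh(S/(2a)) − 1) = 30.848568·(cosh(1.094005) − 1) = 20.376769
T_max/T_min = cosh(S/(2a)) = 1.660542

a=30.849 sag=20.377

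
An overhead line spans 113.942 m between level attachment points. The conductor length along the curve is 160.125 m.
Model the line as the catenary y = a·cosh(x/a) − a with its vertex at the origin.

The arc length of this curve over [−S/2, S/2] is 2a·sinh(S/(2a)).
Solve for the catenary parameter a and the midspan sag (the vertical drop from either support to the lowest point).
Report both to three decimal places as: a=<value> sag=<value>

a=38.574 sag=50.296

seed: a₀ = √(S³/(24(L−S))) = √(113.942³/(24·46.183)) = 36.532473
iter 1: u=1.559462  f(a)=+5.952e+00  f'(a)=-3.199e+00  a ← 36.532473 − (+5.952e+00/-3.199e+00) = 38.393032
iter 2: u=1.483889  f(a)=+4.849e-01  f'(a)=-2.697e+00  a ← 38.393032 − (+4.849e-01/-2.697e+00) = 38.572820
iter 3: u=1.476973  f(a)=+3.850e-03  f'(a)=-2.655e+00  a ← 38.572820 − (+3.850e-03/-2.655e+00) = 38.574270
iter 4: u=1.476917  f(a)=+2.469e-07  f'(a)=-2.654e+00  a ← 38.574270 − (+2.469e-07/-2.654e+00) = 38.574270
iter 5: u=1.476917  f(a)=-2.842e-14  f'(a)=-2.654e+00  a ← 38.574270 − (-2.842e-14/-2.654e+00) = 38.574270
converged: |Δa| < 1e-12 after 5 iterations
sag = a·(cosh(S/(2a)) − 1) = 38.574270·(cosh(1.476917) − 1) = 50.296300
T_max/T_min = cosh(S/(2a)) = 2.303882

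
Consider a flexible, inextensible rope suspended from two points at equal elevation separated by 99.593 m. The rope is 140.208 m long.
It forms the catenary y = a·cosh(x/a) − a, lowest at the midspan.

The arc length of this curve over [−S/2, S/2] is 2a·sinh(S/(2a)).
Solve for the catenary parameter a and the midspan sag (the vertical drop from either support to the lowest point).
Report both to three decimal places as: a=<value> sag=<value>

a=33.624 sag=44.127

seed: a₀ = √(S³/(24(L−S))) = √(99.593³/(24·40.615)) = 31.834232
iter 1: u=1.564244  f(a)=+5.269e+00  f'(a)=-3.233e+00  a ← 31.834232 − (+5.269e+00/-3.233e+00) = 33.463776
iter 2: u=1.488072  f(a)=+4.316e-01  f'(a)=-2.723e+00  a ← 33.463776 − (+4.316e-01/-2.723e+00) = 33.622247
iter 3: u=1.481058  f(a)=+3.467e-03  f'(a)=-2.680e+00  a ← 33.622247 − (+3.467e-03/-2.680e+00) = 33.623541
iter 4: u=1.481001  f(a)=+2.276e-07  f'(a)=-2.679e+00  a ← 33.623541 − (+2.276e-07/-2.679e+00) = 33.623541
iter 5: u=1.481001  f(a)=-2.842e-14  f'(a)=-2.679e+00  a ← 33.623541 − (-2.842e-14/-2.679e+00) = 33.623541
converged: |Δa| < 1e-12 after 5 iterations
sag = a·(cosh(S/(2a)) − 1) = 33.623541·(cosh(1.481001) − 1) = 44.126786
T_max/T_min = cosh(S/(2a)) = 2.312378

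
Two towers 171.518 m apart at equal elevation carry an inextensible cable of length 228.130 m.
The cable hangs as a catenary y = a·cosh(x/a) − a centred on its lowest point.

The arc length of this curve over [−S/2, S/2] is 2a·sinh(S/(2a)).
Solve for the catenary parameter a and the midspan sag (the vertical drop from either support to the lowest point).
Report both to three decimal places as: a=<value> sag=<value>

a=63.754 sag=66.919

seed: a₀ = √(S³/(24(L−S))) = √(171.518³/(24·56.612)) = 60.940314
iter 1: u=1.407262  f(a)=+5.877e+00  f'(a)=-2.253e+00  a ← 60.940314 − (+5.877e+00/-2.253e+00) = 63.549137
iter 2: u=1.349491  f(a)=+3.985e-01  f'(a)=-1.957e+00  a ← 63.549137 − (+3.985e-01/-1.957e+00) = 63.752774
iter 3: u=1.345181  f(a)=+2.126e-03  f'(a)=-1.936e+00  a ← 63.752774 − (+2.126e-03/-1.936e+00) = 63.753873
iter 4: u=1.345158  f(a)=+6.126e-08  f'(a)=-1.936e+00  a ← 63.753873 − (+6.126e-08/-1.936e+00) = 63.753873
iter 5: u=1.345158  f(a)=+0.000e+00  f'(a)=-1.936e+00  a ← 63.753873 − (+0.000e+00/-1.936e+00) = 63.753873
converged: |Δa| < 1e-12 after 5 iterations
sag = a·(cosh(S/(2a)) − 1) = 63.753873·(cosh(1.345158) − 1) = 66.918927
T_max/T_min = cosh(S/(2a)) = 2.049645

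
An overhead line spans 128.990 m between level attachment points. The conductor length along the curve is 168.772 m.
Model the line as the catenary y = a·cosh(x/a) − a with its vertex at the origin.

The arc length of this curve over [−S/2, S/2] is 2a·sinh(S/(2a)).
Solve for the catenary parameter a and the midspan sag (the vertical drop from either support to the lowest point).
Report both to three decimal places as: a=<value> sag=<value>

seed: a₀ = √(S³/(24(L−S))) = √(128.990³/(24·39.782)) = 47.411657
iter 1: u=1.360319  f(a)=+3.847e+00  f'(a)=-2.010e+00  a ← 47.411657 − (+3.847e+00/-2.010e+00) = 49.325742
iter 2: u=1.307532  f(a)=+2.452e-01  f'(a)=-1.761e+00  a ← 49.325742 − (+2.452e-01/-1.761e+00) = 49.464997
iter 3: u=1.303851  f(a)=+1.147e-03  f'(a)=-1.745e+00  a ← 49.464997 − (+1.147e-03/-1.745e+00) = 49.465654
iter 4: u=1.303834  f(a)=+2.533e-08  f'(a)=-1.745e+00  a ← 49.465654 − (+2.533e-08/-1.745e+00) = 49.465654
iter 5: u=1.303834  f(a)=+0.000e+00  f'(a)=-1.745e+00  a ← 49.465654 − (+0.000e+00/-1.745e+00) = 49.465654
converged: |Δa| < 1e-12 after 5 iterations
sag = a·(cosh(S/(2a)) − 1) = 49.465654·(cosh(1.303834) − 1) = 48.349723
T_max/T_min = cosh(S/(2a)) = 1.977440

a=49.466 sag=48.350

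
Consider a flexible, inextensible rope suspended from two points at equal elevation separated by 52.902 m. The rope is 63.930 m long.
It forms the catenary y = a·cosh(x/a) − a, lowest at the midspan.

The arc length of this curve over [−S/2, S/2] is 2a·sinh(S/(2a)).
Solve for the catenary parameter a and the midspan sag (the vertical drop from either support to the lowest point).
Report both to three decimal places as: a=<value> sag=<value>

a=24.358 sag=15.830

seed: a₀ = √(S³/(24(L−S))) = √(52.902³/(24·11.028)) = 23.651252
iter 1: u=1.118376  f(a)=+7.106e-01  f'(a)=-1.055e+00  a ← 23.651252 − (+7.106e-01/-1.055e+00) = 24.325084
iter 2: u=1.087396  f(a)=+3.150e-02  f'(a)=-9.629e-01  a ← 24.325084 − (+3.150e-02/-9.629e-01) = 24.357795
iter 3: u=1.085936  f(a)=+6.825e-05  f'(a)=-9.587e-01  a ← 24.357795 − (+6.825e-05/-9.587e-01) = 24.357866
iter 4: u=1.085933  f(a)=+3.220e-10  f'(a)=-9.587e-01  a ← 24.357866 − (+3.220e-10/-9.587e-01) = 24.357866
iter 5: u=1.085933  f(a)=-7.105e-15  f'(a)=-9.587e-01  a ← 24.357866 − (-7.105e-15/-9.587e-01) = 24.357866
converged: |Δa| < 1e-12 after 5 iterations
sag = a·(cosh(S/(2a)) − 1) = 24.357866·(cosh(1.085933) − 1) = 15.830028
T_max/T_min = cosh(S/(2a)) = 1.649894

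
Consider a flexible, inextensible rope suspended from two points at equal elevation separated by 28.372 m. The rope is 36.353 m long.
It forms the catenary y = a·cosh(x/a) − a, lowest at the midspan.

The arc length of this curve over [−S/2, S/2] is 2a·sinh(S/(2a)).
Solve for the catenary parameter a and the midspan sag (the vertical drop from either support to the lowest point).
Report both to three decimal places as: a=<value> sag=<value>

seed: a₀ = √(S³/(24(L−S))) = √(28.372³/(24·7.981)) = 10.919447
iter 1: u=1.299150  f(a)=+7.012e-01  f'(a)=-1.724e+00  a ← 10.919447 − (+7.012e-01/-1.724e+00) = 11.326221
iter 2: u=1.252492  f(a)=+4.109e-02  f'(a)=-1.527e+00  a ← 11.326221 − (+4.109e-02/-1.527e+00) = 11.353125
iter 3: u=1.249524  f(a)=+1.605e-04  f'(a)=-1.515e+00  a ← 11.353125 − (+1.605e-04/-1.515e+00) = 11.353231
iter 4: u=1.249512  f(a)=+2.470e-09  f'(a)=-1.515e+00  a ← 11.353231 − (+2.470e-09/-1.515e+00) = 11.353231
iter 5: u=1.249512  f(a)=+0.000e+00  f'(a)=-1.515e+00  a ← 11.353231 − (+0.000e+00/-1.515e+00) = 11.353231
converged: |Δa| < 1e-12 after 5 iterations
sag = a·(cosh(S/(2a)) − 1) = 11.353231·(cosh(1.249512) − 1) = 10.077611
T_max/T_min = cosh(S/(2a)) = 1.887643

a=11.353 sag=10.078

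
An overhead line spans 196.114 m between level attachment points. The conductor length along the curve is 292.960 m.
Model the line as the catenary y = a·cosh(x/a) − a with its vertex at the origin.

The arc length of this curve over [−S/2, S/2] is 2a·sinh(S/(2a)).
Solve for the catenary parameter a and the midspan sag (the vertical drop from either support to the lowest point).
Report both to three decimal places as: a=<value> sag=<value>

seed: a₀ = √(S³/(24(L−S))) = √(196.114³/(24·96.846)) = 56.966093
iter 1: u=1.721322  f(a)=+1.540e+01  f'(a)=-4.520e+00  a ← 56.966093 − (+1.540e+01/-4.520e+00) = 60.373544
iter 2: u=1.624172  f(a)=+1.490e+00  f'(a)=-3.684e+00  a ← 60.373544 − (+1.490e+00/-3.684e+00) = 60.778009
iter 3: u=1.613363  f(a)=+1.725e-02  f'(a)=-3.600e+00  a ← 60.778009 − (+1.725e-02/-3.600e+00) = 60.782801
iter 4: u=1.613236  f(a)=+2.370e-06  f'(a)=-3.599e+00  a ← 60.782801 − (+2.370e-06/-3.599e+00) = 60.782801
iter 5: u=1.613236  f(a)=+5.684e-14  f'(a)=-3.599e+00  a ← 60.782801 − (+5.684e-14/-3.599e+00) = 60.782801
converged: |Δa| < 1e-12 after 5 iterations
sag = a·(cosh(S/(2a)) − 1) = 60.782801·(cosh(1.613236) − 1) = 97.807675
T_max/T_min = cosh(S/(2a)) = 2.609134

a=60.783 sag=97.808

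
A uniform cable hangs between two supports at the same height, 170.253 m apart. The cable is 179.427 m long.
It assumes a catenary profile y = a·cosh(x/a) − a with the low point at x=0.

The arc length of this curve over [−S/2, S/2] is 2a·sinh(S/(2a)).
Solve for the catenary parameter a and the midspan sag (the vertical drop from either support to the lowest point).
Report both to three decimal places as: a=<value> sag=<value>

seed: a₀ = √(S³/(24(L−S))) = √(170.253³/(24·9.174)) = 149.712193
iter 1: u=0.568601  f(a)=+1.494e-01  f'(a)=-1.266e-01  a ← 149.712193 − (+1.494e-01/-1.266e-01) = 150.893005
iter 2: u=0.564151  f(a)=+1.787e-03  f'(a)=-1.236e-01  a ← 150.893005 − (+1.787e-03/-1.236e-01) = 150.907465
iter 3: u=0.564097  f(a)=+2.622e-07  f'(a)=-1.235e-01  a ← 150.907465 − (+2.622e-07/-1.235e-01) = 150.907467
iter 4: u=0.564097  f(a)=+2.842e-14  f'(a)=-1.235e-01  a ← 150.907467 − (+2.842e-14/-1.235e-01) = 150.907467
converged: |Δa| < 1e-12 after 4 iterations
sag = a·(cosh(S/(2a)) − 1) = 150.907467·(cosh(0.564097) − 1) = 24.653279
T_max/T_min = cosh(S/(2a)) = 1.163367

a=150.907 sag=24.653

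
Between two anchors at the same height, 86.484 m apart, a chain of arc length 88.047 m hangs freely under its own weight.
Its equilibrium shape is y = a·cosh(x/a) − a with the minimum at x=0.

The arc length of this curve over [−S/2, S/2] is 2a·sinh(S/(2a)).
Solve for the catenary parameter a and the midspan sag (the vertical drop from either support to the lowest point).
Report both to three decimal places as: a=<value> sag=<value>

seed: a₀ = √(S³/(24(L−S))) = √(86.484³/(24·1.563)) = 131.316271
iter 1: u=0.329297  f(a)=+8.496e-03  f'(a)=-2.406e-02  a ← 131.316271 − (+8.496e-03/-2.406e-02) = 131.669334
iter 2: u=0.328414  f(a)=+3.439e-05  f'(a)=-2.387e-02  a ← 131.669334 − (+3.439e-05/-2.387e-02) = 131.670775
iter 3: u=0.328410  f(a)=+5.684e-10  f'(a)=-2.387e-02  a ← 131.670775 − (+5.684e-10/-2.387e-02) = 131.670775
iter 4: u=0.328410  f(a)=-1.421e-14  f'(a)=-2.387e-02  a ← 131.670775 − (-1.421e-14/-2.387e-02) = 131.670775
converged: |Δa| < 1e-12 after 4 iterations
sag = a·(cosh(S/(2a)) − 1) = 131.670775·(cosh(0.328410) − 1) = 7.164601
T_max/T_min = cosh(S/(2a)) = 1.054413

a=131.671 sag=7.165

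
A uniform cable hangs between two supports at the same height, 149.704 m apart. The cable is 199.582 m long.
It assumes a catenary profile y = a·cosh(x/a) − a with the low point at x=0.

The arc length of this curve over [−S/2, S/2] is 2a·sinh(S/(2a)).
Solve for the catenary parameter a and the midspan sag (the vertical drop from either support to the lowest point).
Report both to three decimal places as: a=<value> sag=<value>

a=55.407 sag=58.734

seed: a₀ = √(S³/(24(L−S))) = √(149.704³/(24·49.878)) = 52.940735
iter 1: u=1.413883  f(a)=+5.229e+00  f'(a)=-2.289e+00  a ← 52.940735 − (+5.229e+00/-2.289e+00) = 55.225454
iter 2: u=1.355390  f(a)=+3.576e-01  f'(a)=-1.986e+00  a ← 55.225454 − (+3.576e-01/-1.986e+00) = 55.405538
iter 3: u=1.350984  f(a)=+1.943e-03  f'(a)=-1.964e+00  a ← 55.405538 − (+1.943e-03/-1.964e+00) = 55.406527
iter 4: u=1.350960  f(a)=+5.808e-08  f'(a)=-1.964e+00  a ← 55.406527 − (+5.808e-08/-1.964e+00) = 55.406527
iter 5: u=1.350960  f(a)=+2.842e-14  f'(a)=-1.964e+00  a ← 55.406527 − (+2.842e-14/-1.964e+00) = 55.406527
converged: |Δa| < 1e-12 after 5 iterations
sag = a·(cosh(S/(2a)) − 1) = 55.406527·(cosh(1.350960) − 1) = 58.734293
T_max/T_min = cosh(S/(2a)) = 2.060061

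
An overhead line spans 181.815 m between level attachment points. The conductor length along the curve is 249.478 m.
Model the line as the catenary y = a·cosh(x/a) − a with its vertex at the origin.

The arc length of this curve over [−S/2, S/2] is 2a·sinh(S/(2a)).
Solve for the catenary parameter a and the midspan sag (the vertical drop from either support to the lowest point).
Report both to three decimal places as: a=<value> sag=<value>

a=63.978 sag=76.211

seed: a₀ = √(S³/(24(L−S))) = √(181.815³/(24·67.663)) = 60.836374
iter 1: u=1.494295  f(a)=+7.969e+00  f'(a)=-2.762e+00  a ← 60.836374 − (+7.969e+00/-2.762e+00) = 63.721038
iter 2: u=1.426648  f(a)=+6.018e-01  f'(a)=-2.360e+00  a ← 63.721038 − (+6.018e-01/-2.360e+00) = 63.976100
iter 3: u=1.420960  f(a)=+4.053e-03  f'(a)=-2.328e+00  a ← 63.976100 − (+4.053e-03/-2.328e+00) = 63.977841
iter 4: u=1.420922  f(a)=+1.865e-07  f'(a)=-2.328e+00  a ← 63.977841 − (+1.865e-07/-2.328e+00) = 63.977841
iter 5: u=1.420922  f(a)=+0.000e+00  f'(a)=-2.328e+00  a ← 63.977841 − (+0.000e+00/-2.328e+00) = 63.977841
converged: |Δa| < 1e-12 after 5 iterations
sag = a·(cosh(S/(2a)) − 1) = 63.977841·(cosh(1.420922) − 1) = 76.211254
T_max/T_min = cosh(S/(2a)) = 2.191213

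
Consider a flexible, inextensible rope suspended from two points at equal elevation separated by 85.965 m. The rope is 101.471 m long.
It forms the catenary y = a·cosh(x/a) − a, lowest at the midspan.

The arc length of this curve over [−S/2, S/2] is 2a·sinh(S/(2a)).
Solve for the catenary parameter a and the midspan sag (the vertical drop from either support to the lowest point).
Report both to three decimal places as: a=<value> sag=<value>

seed: a₀ = √(S³/(24(L−S))) = √(85.965³/(24·15.506)) = 41.316830
iter 1: u=1.040315  f(a)=+8.610e-01  f'(a)=-8.350e-01  a ← 41.316830 − (+8.610e-01/-8.350e-01) = 42.347960
iter 2: u=1.014984  f(a)=+3.329e-02  f'(a)=-7.716e-01  a ← 42.347960 − (+3.329e-02/-7.716e-01) = 42.391100
iter 3: u=1.013951  f(a)=+5.418e-05  f'(a)=-7.691e-01  a ← 42.391100 − (+5.418e-05/-7.691e-01) = 42.391170
iter 4: u=1.013949  f(a)=+1.441e-10  f'(a)=-7.691e-01  a ← 42.391170 − (+1.441e-10/-7.691e-01) = 42.391170
iter 5: u=1.013949  f(a)=+0.000e+00  f'(a)=-7.691e-01  a ← 42.391170 − (+0.000e+00/-7.691e-01) = 42.391170
converged: |Δa| < 1e-12 after 5 iterations
sag = a·(cosh(S/(2a)) − 1) = 42.391170·(cosh(1.013949) − 1) = 23.723142
T_max/T_min = cosh(S/(2a)) = 1.559625

a=42.391 sag=23.723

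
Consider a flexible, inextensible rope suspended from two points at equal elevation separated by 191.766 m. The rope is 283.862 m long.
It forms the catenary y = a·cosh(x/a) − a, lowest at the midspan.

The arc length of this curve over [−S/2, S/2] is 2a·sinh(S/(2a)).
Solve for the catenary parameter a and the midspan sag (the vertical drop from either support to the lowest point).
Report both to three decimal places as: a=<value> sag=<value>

a=60.174 sag=93.986

seed: a₀ = √(S³/(24(L−S))) = √(191.766³/(24·92.096)) = 56.484776
iter 1: u=1.697502  f(a)=+1.422e+01  f'(a)=-4.303e+00  a ← 56.484776 − (+1.422e+01/-4.303e+00) = 59.788961
iter 2: u=1.603691  f(a)=+1.343e+00  f'(a)=-3.525e+00  a ← 59.788961 − (+1.343e+00/-3.525e+00) = 60.169941
iter 3: u=1.593537  f(a)=+1.474e-02  f'(a)=-3.448e+00  a ← 60.169941 − (+1.474e-02/-3.448e+00) = 60.174217
iter 4: u=1.593423  f(a)=+1.820e-06  f'(a)=-3.447e+00  a ← 60.174217 − (+1.820e-06/-3.447e+00) = 60.174218
iter 5: u=1.593423  f(a)=+0.000e+00  f'(a)=-3.447e+00  a ← 60.174218 − (+0.000e+00/-3.447e+00) = 60.174218
converged: |Δa| < 1e-12 after 5 iterations
sag = a·(cosh(S/(2a)) − 1) = 60.174218·(cosh(1.593423) − 1) = 93.985911
T_max/T_min = cosh(S/(2a)) = 2.561897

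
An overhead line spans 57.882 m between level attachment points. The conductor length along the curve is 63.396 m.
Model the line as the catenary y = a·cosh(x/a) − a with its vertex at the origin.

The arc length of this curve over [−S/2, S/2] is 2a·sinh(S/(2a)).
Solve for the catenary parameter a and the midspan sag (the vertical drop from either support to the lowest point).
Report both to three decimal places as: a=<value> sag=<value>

seed: a₀ = √(S³/(24(L−S))) = √(57.882³/(24·5.514)) = 38.280385
iter 1: u=0.756027  f(a)=+1.597e-01  f'(a)=-3.049e-01  a ← 38.280385 − (+1.597e-01/-3.049e-01) = 38.804327
iter 2: u=0.745819  f(a)=+3.339e-03  f'(a)=-2.923e-01  a ← 38.804327 − (+3.339e-03/-2.923e-01) = 38.815751
iter 3: u=0.745599  f(a)=+1.528e-06  f'(a)=-2.920e-01  a ← 38.815751 − (+1.528e-06/-2.920e-01) = 38.815756
iter 4: u=0.745599  f(a)=+3.340e-13  f'(a)=-2.920e-01  a ← 38.815756 − (+3.340e-13/-2.920e-01) = 38.815756
converged: |Δa| < 1e-12 after 4 iterations
sag = a·(cosh(S/(2a)) − 1) = 38.815756·(cosh(0.745599) − 1) = 11.298375
T_max/T_min = cosh(S/(2a)) = 1.291077

a=38.816 sag=11.298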